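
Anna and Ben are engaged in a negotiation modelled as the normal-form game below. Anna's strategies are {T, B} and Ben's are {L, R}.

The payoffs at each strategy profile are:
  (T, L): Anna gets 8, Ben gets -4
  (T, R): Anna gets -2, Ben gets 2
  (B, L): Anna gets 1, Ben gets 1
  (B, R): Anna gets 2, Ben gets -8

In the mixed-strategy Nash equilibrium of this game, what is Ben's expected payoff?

First find x, the probability Anna plays T, from Ben's indifference between L and R: −4x + (1−x) = 2x − 8(1−x), giving x = 3/5.
Since Ben is indifferent in equilibrium, Ben's expected payoff equals the payoff from either column against (3/5, 2/5). Using L: −4(3/5) + (2/5) = -2.

-2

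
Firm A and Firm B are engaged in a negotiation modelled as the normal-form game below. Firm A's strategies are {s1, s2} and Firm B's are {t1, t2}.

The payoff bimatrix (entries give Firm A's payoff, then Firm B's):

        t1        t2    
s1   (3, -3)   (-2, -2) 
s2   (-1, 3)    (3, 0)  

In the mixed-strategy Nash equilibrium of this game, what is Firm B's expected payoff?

-3/2

First find x, the probability Firm A plays s1, from Firm B's indifference between t1 and t2: −3x + 3(1−x) = −2x, giving x = 3/4.
Since Firm B is indifferent in equilibrium, Firm B's expected payoff equals the payoff from either column against (3/4, 1/4). Using t1: −3(3/4) + 3(1/4) = -3/2.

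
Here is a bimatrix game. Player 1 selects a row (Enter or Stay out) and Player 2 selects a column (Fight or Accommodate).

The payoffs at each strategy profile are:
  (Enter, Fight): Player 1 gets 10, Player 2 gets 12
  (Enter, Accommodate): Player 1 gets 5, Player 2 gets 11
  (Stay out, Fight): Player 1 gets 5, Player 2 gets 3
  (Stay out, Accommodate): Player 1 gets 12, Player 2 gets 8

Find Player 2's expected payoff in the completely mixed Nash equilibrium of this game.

First find x, the probability Player 1 plays Enter, from Player 2's indifference between Fight and Accommodate: 12x + 3(1−x) = 11x + 8(1−x), giving x = 5/6.
Since Player 2 is indifferent in equilibrium, Player 2's expected payoff equals the payoff from either column against (5/6, 1/6). Using Fight: 12(5/6) + 3(1/6) = 21/2.

21/2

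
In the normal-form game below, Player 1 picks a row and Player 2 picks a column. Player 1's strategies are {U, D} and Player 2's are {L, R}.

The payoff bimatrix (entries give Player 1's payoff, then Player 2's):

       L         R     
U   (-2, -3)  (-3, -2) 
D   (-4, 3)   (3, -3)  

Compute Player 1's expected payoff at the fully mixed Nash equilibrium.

First find y, the probability Player 2 plays L, from Player 1's indifference between U and D: −2y − 3(1−y) = −4y + 3(1−y), giving y = 3/4.
Since Player 1 is indifferent in equilibrium, Player 1's expected payoff equals the payoff from either row against (3/4, 1/4). Using U: −2(3/4) − 3(1/4) = -9/4.

-9/4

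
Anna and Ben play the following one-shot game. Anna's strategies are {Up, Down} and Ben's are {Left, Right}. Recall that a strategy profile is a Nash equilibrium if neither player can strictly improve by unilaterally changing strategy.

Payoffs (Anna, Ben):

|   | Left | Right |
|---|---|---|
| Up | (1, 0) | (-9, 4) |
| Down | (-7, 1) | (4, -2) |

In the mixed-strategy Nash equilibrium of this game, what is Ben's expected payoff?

4/7

First find x, the probability Anna plays Up, from Ben's indifference between Left and Right: (1−x) = 4x − 2(1−x), giving x = 3/7.
Since Ben is indifferent in equilibrium, Ben's expected payoff equals the payoff from either column against (3/7, 4/7). Using Left: (4/7) = 4/7.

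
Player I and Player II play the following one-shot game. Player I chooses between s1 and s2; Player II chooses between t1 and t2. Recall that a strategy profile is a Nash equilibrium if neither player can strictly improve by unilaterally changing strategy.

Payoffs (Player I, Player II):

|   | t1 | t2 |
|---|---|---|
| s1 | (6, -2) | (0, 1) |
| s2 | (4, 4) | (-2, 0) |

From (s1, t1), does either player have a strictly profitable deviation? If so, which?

Player II

Player I at (s1, t1) earns 6; deviating to s2 yields 4 — not better.
Player II earns -2; deviating to t2 yields 1 — a strict improvement.
Only Player II has a strictly profitable deviation.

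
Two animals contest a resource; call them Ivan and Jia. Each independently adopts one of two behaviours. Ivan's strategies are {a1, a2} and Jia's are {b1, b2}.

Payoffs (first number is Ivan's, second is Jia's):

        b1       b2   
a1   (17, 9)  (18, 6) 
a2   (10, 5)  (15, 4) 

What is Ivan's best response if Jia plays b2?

Against b2, Ivan earns 18 from a1 and 15 from a2.
So a1 is the best response.

a1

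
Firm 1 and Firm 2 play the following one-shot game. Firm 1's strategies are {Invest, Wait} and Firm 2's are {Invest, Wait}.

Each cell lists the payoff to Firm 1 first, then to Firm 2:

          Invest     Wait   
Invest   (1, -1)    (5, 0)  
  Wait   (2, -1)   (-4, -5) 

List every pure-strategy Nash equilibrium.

(Invest, Wait) and (Wait, Invest)

(Invest, Invest): Firm 1 prefers Wait (2 > 1); Firm 2 prefers Wait (0 > -1) — not an equilibrium.
(Invest, Wait): Firm 1 gets 5 ≥ -4 from Wait, and Firm 2 gets 0 ≥ -1 from Invest — Nash equilibrium.
(Wait, Invest): Firm 1 gets 2 ≥ 1 from Invest, and Firm 2 gets -1 ≥ -5 from Wait — Nash equilibrium.
(Wait, Wait): Firm 1 prefers Invest (5 > -4); Firm 2 prefers Invest (-1 > -5) — not an equilibrium.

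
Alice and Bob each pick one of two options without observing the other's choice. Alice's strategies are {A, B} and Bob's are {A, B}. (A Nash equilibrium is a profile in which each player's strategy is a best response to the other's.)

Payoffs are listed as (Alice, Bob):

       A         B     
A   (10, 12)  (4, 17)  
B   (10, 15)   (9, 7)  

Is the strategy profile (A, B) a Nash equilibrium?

At (A, B), Alice earns 4; switching to B would give 9, so Alice would deviate.
Bob earns 17; switching to A would give 12, so Bob has no profitable deviation.
Since at least one player can profitably deviate, this is not a Nash equilibrium.

No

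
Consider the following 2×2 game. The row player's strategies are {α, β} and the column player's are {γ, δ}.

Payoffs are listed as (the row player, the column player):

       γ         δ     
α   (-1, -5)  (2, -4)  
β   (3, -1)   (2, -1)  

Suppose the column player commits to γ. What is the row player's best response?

Against γ, the row player earns -1 from α and 3 from β.
So β is the best response.

β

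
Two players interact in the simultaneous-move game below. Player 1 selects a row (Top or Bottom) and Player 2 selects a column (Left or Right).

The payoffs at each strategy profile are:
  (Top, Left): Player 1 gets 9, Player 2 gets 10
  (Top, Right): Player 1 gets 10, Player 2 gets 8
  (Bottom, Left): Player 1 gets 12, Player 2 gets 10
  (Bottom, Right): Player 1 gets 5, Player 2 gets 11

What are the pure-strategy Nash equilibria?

(Top, Left): Player 1 prefers Bottom (12 > 9) — not an equilibrium.
(Top, Right): Player 2 prefers Left (10 > 8) — not an equilibrium.
(Bottom, Left): Player 2 prefers Right (11 > 10) — not an equilibrium.
(Bottom, Right): Player 1 prefers Top (10 > 5) — not an equilibrium.

none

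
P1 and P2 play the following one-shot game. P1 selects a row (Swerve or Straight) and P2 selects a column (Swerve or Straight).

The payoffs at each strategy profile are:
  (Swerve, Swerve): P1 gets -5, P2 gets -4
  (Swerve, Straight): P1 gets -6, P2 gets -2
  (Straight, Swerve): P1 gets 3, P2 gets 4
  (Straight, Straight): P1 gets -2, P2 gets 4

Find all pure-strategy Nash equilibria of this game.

(Swerve, Swerve): P1 prefers Straight (3 > -5); P2 prefers Straight (-2 > -4) — not an equilibrium.
(Swerve, Straight): P1 prefers Straight (-2 > -6) — not an equilibrium.
(Straight, Swerve): P1 gets 3 ≥ -5 from Swerve, and P2 gets 4 ≥ 4 from Straight — Nash equilibrium.
(Straight, Straight): P1 gets -2 ≥ -6 from Swerve, and P2 gets 4 ≥ 4 from Swerve — Nash equilibrium.

(Straight, Swerve) and (Straight, Straight)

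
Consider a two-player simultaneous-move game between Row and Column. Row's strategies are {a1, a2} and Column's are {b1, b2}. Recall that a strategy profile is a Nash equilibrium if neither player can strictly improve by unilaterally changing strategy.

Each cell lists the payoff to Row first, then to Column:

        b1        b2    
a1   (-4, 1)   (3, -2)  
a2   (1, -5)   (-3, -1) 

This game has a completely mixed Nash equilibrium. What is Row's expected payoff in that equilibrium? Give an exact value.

-9/11

First find q, the probability Column plays b1, from Row's indifference between a1 and a2: −4q + 3(1−q) = q − 3(1−q), giving q = 6/11.
Since Row is indifferent in equilibrium, Row's expected payoff equals the payoff from either row against (6/11, 5/11). Using a1: −4(6/11) + 3(5/11) = -9/11.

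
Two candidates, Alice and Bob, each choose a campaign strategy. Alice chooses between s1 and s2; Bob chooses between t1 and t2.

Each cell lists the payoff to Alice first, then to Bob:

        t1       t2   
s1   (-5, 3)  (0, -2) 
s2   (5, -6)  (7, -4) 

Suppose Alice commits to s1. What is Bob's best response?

Against s1, Bob earns 3 from t1 and -2 from t2.
So t1 is the best response.

t1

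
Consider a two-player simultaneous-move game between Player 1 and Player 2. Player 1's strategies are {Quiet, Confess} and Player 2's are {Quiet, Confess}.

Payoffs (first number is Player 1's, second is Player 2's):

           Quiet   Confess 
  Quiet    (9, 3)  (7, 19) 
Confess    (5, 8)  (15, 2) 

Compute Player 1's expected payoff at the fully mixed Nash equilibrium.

25/3

First find q, the probability Player 2 plays Quiet, from Player 1's indifference between Quiet and Confess: 9q + 7(1−q) = 5q + 15(1−q), giving q = 2/3.
Since Player 1 is indifferent in equilibrium, Player 1's expected payoff equals the payoff from either row against (2/3, 1/3). Using Quiet: 9(2/3) + 7(1/3) = 25/3.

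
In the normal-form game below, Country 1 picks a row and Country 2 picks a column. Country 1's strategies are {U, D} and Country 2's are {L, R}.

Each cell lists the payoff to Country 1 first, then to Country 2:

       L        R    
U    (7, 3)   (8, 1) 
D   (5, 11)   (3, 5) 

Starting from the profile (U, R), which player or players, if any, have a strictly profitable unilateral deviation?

Country 1 at (U, R) earns 8; deviating to D yields 3 — not better.
Country 2 earns 1; deviating to L yields 3 — a strict improvement.
Only Country 2 has a strictly profitable deviation.

Country 2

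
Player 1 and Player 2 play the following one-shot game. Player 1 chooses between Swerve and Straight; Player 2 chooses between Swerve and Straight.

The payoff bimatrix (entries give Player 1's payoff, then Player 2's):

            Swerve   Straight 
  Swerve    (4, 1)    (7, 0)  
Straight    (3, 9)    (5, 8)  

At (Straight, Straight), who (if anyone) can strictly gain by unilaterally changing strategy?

Both

Player 1 at (Straight, Straight) earns 5; deviating to Swerve yields 7 — a strict improvement.
Player 2 earns 8; deviating to Swerve yields 9 — a strict improvement.
Both Player 1 and Player 2 have strictly profitable deviations.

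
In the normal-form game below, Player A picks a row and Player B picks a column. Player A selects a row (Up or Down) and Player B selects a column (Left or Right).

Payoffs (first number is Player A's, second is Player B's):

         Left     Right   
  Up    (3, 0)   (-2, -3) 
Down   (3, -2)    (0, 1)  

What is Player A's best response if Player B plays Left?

Against Left, Player A earns 3 from Up and 3 from Down.
So either strategy is a best response.

either — both Up and Down are best responses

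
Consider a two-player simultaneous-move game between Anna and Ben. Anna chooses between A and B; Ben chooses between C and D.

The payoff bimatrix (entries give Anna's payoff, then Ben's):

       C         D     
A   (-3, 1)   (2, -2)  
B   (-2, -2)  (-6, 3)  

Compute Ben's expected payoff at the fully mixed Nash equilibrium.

-1/8

First find x, the probability Anna plays A, from Ben's indifference between C and D: x − 2(1−x) = −2x + 3(1−x), giving x = 5/8.
Since Ben is indifferent in equilibrium, Ben's expected payoff equals the payoff from either column against (5/8, 3/8). Using C: (5/8) − 2(3/8) = -1/8.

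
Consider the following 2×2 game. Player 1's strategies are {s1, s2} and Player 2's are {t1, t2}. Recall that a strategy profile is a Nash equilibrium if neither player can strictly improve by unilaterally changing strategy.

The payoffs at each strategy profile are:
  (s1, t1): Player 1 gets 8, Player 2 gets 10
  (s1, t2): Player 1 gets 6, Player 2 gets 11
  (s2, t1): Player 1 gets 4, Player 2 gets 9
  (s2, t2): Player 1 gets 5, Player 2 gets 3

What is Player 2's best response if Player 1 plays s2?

t1

Against s2, Player 2 earns 9 from t1 and 3 from t2.
So t1 is the best response.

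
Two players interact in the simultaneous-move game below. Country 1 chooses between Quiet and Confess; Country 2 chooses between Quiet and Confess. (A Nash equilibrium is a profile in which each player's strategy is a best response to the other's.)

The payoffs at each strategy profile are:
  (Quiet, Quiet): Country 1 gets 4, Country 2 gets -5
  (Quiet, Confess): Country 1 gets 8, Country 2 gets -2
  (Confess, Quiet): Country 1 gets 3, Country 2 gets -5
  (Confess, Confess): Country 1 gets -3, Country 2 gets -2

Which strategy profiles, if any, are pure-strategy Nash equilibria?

(Quiet, Quiet): Country 2 prefers Confess (-2 > -5) — not an equilibrium.
(Quiet, Confess): Country 1 gets 8 ≥ -3 from Confess, and Country 2 gets -2 ≥ -5 from Quiet — Nash equilibrium.
(Confess, Quiet): Country 1 prefers Quiet (4 > 3); Country 2 prefers Confess (-2 > -5) — not an equilibrium.
(Confess, Confess): Country 1 prefers Quiet (8 > -3) — not an equilibrium.

(Quiet, Confess)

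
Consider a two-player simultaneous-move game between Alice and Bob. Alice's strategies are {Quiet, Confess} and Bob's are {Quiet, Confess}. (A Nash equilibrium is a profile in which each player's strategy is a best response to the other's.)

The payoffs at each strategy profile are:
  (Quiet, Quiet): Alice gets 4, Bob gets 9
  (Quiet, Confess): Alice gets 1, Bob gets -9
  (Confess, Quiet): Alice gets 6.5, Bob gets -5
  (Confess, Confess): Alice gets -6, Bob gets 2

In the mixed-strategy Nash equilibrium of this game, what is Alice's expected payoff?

First find q, the probability Bob plays Quiet, from Alice's indifference between Quiet and Confess: 4q + (1−q) = 6.5q − 6(1−q), giving q = 14/19.
Since Alice is indifferent in equilibrium, Alice's expected payoff equals the payoff from either row against (14/19, 5/19). Using Quiet: 4(14/19) + (5/19) = 61/19.

61/19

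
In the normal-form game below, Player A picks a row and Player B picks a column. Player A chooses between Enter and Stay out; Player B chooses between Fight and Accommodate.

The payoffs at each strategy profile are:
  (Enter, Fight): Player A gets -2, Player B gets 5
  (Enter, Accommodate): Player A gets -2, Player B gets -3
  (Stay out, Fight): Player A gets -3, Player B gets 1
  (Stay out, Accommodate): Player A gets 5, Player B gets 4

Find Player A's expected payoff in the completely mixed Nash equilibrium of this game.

First find y, the probability Player B plays Fight, from Player A's indifference between Enter and Stay out: −2y − 2(1−y) = −3y + 5(1−y), giving y = 7/8.
Since Player A is indifferent in equilibrium, Player A's expected payoff equals the payoff from either row against (7/8, 1/8). Using Enter: −2(7/8) − 2(1/8) = -2.

-2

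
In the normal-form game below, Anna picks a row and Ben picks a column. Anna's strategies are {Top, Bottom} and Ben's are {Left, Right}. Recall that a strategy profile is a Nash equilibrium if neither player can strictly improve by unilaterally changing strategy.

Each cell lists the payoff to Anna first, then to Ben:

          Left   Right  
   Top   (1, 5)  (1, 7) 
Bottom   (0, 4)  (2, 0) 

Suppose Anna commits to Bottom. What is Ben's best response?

Left

Against Bottom, Ben earns 4 from Left and 0 from Right.
So Left is the best response.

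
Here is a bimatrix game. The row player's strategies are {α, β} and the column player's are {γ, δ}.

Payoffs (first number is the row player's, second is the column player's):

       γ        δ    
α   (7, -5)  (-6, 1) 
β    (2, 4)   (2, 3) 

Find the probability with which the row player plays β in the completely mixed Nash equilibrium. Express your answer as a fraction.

Let p be the probability that the row player plays α. In a completely mixed equilibrium, the column player must be indifferent between γ and δ.
The column player's expected payoff from γ is −5p + 4(1−p); from δ it is p + 3(1−p).
Setting these equal: −9p + 4 = −2p + 3, so p = 1/7.
Therefore the row player plays β with probability 1 − 1/7 = 6/7.

6/7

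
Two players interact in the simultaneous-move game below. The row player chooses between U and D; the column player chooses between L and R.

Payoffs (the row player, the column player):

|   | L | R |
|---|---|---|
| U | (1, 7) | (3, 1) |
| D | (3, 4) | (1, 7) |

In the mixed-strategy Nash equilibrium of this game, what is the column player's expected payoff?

5

First find p, the probability the row player plays U, from the column player's indifference between L and R: 7p + 4(1−p) = p + 7(1−p), giving p = 1/3.
Since the column player is indifferent in equilibrium, the column player's expected payoff equals the payoff from either column against (1/3, 2/3). Using L: 7(1/3) + 4(2/3) = 5.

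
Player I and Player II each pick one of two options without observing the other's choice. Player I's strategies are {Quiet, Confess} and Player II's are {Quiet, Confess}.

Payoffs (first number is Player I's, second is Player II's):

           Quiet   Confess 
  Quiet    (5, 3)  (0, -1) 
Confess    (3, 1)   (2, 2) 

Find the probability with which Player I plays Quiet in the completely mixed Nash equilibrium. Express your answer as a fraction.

1/5

Let p be the probability that Player I plays Quiet. In a completely mixed equilibrium, Player II must be indifferent between Quiet and Confess.
Player II's expected payoff from Quiet is 3p + (1−p); from Confess it is −p + 2(1−p).
Setting these equal: 2p + 1 = −3p + 2, so p = 1/5.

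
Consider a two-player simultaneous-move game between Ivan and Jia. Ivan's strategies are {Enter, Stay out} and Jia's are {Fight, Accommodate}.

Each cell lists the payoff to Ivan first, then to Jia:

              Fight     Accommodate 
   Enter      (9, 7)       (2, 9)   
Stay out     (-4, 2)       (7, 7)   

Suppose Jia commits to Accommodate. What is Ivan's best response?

Stay out

Against Accommodate, Ivan earns 2 from Enter and 7 from Stay out.
So Stay out is the best response.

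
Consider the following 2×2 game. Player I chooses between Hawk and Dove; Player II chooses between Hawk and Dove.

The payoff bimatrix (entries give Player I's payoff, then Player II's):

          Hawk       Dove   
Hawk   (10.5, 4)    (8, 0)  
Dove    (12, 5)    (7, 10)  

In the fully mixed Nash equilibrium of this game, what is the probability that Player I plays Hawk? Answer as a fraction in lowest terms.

5/9

Let x be the probability that Player I plays Hawk. In a completely mixed equilibrium, Player II must be indifferent between Hawk and Dove.
Player II's expected payoff from Hawk is 4x + 5(1−x); from Dove it is 10(1−x).
Setting these equal: −x + 5 = −10x + 10, so x = 5/9.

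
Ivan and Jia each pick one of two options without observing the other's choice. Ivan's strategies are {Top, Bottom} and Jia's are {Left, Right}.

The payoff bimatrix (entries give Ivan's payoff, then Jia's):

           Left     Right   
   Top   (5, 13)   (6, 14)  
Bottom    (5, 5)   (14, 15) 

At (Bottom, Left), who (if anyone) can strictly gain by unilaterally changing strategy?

Jia

Ivan at (Bottom, Left) earns 5; deviating to Top yields 5 — not better.
Jia earns 5; deviating to Right yields 15 — a strict improvement.
Only Jia has a strictly profitable deviation.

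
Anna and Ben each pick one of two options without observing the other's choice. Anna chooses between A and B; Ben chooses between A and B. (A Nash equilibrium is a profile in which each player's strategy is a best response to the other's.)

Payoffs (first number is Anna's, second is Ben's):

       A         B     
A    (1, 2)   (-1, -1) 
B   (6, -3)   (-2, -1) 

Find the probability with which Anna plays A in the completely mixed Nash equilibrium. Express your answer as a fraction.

Let r be the probability that Anna plays A. In a completely mixed equilibrium, Ben must be indifferent between A and B.
Ben's expected payoff from A is 2r − 3(1−r); from B it is −r − (1−r).
Setting these equal: 5r − 3 = -1, so r = 2/5.

2/5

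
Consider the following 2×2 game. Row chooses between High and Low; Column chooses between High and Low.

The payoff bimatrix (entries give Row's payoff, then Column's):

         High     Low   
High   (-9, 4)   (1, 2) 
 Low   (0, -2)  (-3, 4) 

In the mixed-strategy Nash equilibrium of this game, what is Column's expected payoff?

5/2

First find p, the probability Row plays High, from Column's indifference between High and Low: 4p − 2(1−p) = 2p + 4(1−p), giving p = 3/4.
Since Column is indifferent in equilibrium, Column's expected payoff equals the payoff from either column against (3/4, 1/4). Using High: 4(3/4) − 2(1/4) = 5/2.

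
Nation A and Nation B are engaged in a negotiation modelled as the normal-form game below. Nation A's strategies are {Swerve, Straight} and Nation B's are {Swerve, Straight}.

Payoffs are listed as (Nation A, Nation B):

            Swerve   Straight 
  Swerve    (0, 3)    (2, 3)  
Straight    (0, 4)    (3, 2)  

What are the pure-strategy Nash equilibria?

(Swerve, Swerve): Nation A gets 0 ≥ 0 from Straight, and Nation B gets 3 ≥ 3 from Straight — Nash equilibrium.
(Swerve, Straight): Nation A prefers Straight (3 > 2) — not an equilibrium.
(Straight, Swerve): Nation A gets 0 ≥ 0 from Swerve, and Nation B gets 4 ≥ 2 from Straight — Nash equilibrium.
(Straight, Straight): Nation B prefers Swerve (4 > 2) — not an equilibrium.

(Swerve, Swerve) and (Straight, Swerve)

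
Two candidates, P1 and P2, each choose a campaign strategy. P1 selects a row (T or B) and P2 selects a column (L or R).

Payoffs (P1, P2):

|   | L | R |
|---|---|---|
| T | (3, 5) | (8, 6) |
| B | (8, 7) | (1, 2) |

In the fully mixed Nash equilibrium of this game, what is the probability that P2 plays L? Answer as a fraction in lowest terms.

7/12

Let c be the probability that P2 plays L. In a completely mixed equilibrium, P1 must be indifferent between T and B.
P1's expected payoff from T is 3c + 8(1−c); from B it is 8c + (1−c).
Setting these equal: −5c + 8 = 7c + 1, so c = 7/12.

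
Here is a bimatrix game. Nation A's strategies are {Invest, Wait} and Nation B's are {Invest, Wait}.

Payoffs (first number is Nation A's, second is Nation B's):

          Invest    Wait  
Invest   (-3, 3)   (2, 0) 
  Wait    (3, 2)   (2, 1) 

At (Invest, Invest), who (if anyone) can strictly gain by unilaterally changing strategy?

Nation A

Nation A at (Invest, Invest) earns -3; deviating to Wait yields 3 — a strict improvement.
Nation B earns 3; deviating to Wait yields 0 — not better.
Only Nation A has a strictly profitable deviation.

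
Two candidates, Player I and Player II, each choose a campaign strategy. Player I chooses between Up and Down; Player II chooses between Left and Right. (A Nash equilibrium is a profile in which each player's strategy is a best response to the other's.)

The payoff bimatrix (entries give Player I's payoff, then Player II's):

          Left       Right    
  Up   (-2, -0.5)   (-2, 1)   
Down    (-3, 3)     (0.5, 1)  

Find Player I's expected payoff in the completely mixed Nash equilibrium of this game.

First find q, the probability Player II plays Left, from Player I's indifference between Up and Down: −2q − 2(1−q) = −3q + 0.5(1−q), giving q = 5/7.
Since Player I is indifferent in equilibrium, Player I's expected payoff equals the payoff from either row against (5/7, 2/7). Using Up: −2(5/7) − 2(2/7) = -2.

-2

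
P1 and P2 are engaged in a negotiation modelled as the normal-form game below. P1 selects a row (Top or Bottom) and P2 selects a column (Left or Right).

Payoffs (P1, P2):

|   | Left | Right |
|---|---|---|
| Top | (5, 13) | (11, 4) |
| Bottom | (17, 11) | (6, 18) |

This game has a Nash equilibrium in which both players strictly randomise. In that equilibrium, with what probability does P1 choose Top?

Let x be the probability that P1 plays Top. In a completely mixed equilibrium, P2 must be indifferent between Left and Right.
P2's expected payoff from Left is 13x + 11(1−x); from Right it is 4x + 18(1−x).
Setting these equal: 2x + 11 = −14x + 18, so x = 7/16.

7/16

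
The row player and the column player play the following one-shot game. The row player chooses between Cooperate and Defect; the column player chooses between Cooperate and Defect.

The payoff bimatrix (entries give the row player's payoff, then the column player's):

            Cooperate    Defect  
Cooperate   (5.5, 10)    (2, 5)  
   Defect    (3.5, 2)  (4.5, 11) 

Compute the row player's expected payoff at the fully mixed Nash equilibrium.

71/18

First find y, the probability the column player plays Cooperate, from the row player's indifference between Cooperate and Defect: 5.5y + 2(1−y) = 3.5y + 4.5(1−y), giving y = 5/9.
Since the row player is indifferent in equilibrium, the row player's expected payoff equals the payoff from either row against (5/9, 4/9). Using Cooperate: 5.5(5/9) + 2(4/9) = 71/18.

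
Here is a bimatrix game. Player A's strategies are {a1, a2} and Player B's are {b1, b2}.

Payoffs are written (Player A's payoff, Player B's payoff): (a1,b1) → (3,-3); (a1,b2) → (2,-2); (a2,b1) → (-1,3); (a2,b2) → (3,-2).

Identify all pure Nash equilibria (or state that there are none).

none

(a1, b1): Player B prefers b2 (-2 > -3) — not an equilibrium.
(a1, b2): Player A prefers a2 (3 > 2) — not an equilibrium.
(a2, b1): Player A prefers a1 (3 > -1) — not an equilibrium.
(a2, b2): Player B prefers b1 (3 > -2) — not an equilibrium.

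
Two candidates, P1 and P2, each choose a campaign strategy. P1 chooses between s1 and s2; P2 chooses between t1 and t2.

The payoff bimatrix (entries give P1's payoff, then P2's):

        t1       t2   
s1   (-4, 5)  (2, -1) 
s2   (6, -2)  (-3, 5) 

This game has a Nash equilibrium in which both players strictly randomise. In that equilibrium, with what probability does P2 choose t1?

Let y be the probability that P2 plays t1. In a completely mixed equilibrium, P1 must be indifferent between s1 and s2.
P1's expected payoff from s1 is −4y + 2(1−y); from s2 it is 6y − 3(1−y).
Setting these equal: −6y + 2 = 9y − 3, so y = 1/3.

1/3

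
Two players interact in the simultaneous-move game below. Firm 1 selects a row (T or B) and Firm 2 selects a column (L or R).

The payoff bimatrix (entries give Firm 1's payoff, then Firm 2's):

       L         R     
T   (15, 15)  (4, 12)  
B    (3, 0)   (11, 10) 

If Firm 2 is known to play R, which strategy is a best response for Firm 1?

B

Against R, Firm 1 earns 4 from T and 11 from B.
So B is the best response.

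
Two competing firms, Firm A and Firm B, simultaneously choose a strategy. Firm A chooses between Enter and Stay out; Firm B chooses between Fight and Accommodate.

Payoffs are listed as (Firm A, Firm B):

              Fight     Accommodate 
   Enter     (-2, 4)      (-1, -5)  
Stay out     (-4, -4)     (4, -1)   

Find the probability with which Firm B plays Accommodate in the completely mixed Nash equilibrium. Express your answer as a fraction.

2/7

Let q be the probability that Firm B plays Fight. In a completely mixed equilibrium, Firm A must be indifferent between Enter and Stay out.
Firm A's expected payoff from Enter is −2q − (1−q); from Stay out it is −4q + 4(1−q).
Setting these equal: −q − 1 = −8q + 4, so q = 5/7.
Therefore Firm B plays Accommodate with probability 1 − 5/7 = 2/7.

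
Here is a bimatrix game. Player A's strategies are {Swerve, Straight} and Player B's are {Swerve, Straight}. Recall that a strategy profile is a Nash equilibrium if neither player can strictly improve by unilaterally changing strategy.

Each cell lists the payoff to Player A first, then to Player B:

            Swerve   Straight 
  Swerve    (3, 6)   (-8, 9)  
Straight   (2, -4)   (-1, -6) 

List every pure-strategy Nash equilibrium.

none

(Swerve, Swerve): Player B prefers Straight (9 > 6) — not an equilibrium.
(Swerve, Straight): Player A prefers Straight (-1 > -8) — not an equilibrium.
(Straight, Swerve): Player A prefers Swerve (3 > 2) — not an equilibrium.
(Straight, Straight): Player B prefers Swerve (-4 > -6) — not an equilibrium.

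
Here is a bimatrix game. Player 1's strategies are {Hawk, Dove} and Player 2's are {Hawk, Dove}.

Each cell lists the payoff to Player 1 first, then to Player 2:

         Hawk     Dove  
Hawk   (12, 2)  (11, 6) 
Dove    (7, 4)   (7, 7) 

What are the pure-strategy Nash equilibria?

(Hawk, Dove)

(Hawk, Hawk): Player 2 prefers Dove (6 > 2) — not an equilibrium.
(Hawk, Dove): Player 1 gets 11 ≥ 7 from Dove, and Player 2 gets 6 ≥ 2 from Hawk — Nash equilibrium.
(Dove, Hawk): Player 1 prefers Hawk (12 > 7); Player 2 prefers Dove (7 > 4) — not an equilibrium.
(Dove, Dove): Player 1 prefers Hawk (11 > 7) — not an equilibrium.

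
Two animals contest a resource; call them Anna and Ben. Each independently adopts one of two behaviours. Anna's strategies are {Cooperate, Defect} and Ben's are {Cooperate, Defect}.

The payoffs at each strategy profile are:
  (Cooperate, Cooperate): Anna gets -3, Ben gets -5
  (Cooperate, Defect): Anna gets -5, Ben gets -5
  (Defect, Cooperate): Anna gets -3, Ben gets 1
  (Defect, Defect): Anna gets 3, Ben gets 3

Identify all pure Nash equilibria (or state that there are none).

(Cooperate, Cooperate) and (Defect, Defect)

(Cooperate, Cooperate): Anna gets -3 ≥ -3 from Defect, and Ben gets -5 ≥ -5 from Defect — Nash equilibrium.
(Cooperate, Defect): Anna prefers Defect (3 > -5) — not an equilibrium.
(Defect, Cooperate): Ben prefers Defect (3 > 1) — not an equilibrium.
(Defect, Defect): Anna gets 3 ≥ -5 from Cooperate, and Ben gets 3 ≥ 1 from Cooperate — Nash equilibrium.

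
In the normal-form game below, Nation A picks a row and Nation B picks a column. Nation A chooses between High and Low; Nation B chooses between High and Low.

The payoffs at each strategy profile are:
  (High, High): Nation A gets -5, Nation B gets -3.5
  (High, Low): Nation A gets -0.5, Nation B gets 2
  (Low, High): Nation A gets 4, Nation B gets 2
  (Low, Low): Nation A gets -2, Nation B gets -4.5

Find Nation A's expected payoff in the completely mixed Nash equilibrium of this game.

First find y, the probability Nation B plays High, from Nation A's indifference between High and Low: −5y − 0.5(1−y) = 4y − 2(1−y), giving y = 1/7.
Since Nation A is indifferent in equilibrium, Nation A's expected payoff equals the payoff from either row against (1/7, 6/7). Using High: −5(1/7) − 0.5(6/7) = -8/7.

-8/7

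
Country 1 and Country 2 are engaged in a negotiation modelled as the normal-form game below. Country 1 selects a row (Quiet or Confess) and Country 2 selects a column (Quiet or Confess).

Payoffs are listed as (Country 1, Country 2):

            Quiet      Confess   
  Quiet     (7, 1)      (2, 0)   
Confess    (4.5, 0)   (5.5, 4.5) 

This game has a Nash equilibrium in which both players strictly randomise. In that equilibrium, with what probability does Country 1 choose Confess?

Let x be the probability that Country 1 plays Quiet. In a completely mixed equilibrium, Country 2 must be indifferent between Quiet and Confess.
Country 2's expected payoff from Quiet is x; from Confess it is 4.5(1−x).
Setting these equal: x = −4.5x + 4.5, so x = 9/11.
Therefore Country 1 plays Confess with probability 1 − 9/11 = 2/11.

2/11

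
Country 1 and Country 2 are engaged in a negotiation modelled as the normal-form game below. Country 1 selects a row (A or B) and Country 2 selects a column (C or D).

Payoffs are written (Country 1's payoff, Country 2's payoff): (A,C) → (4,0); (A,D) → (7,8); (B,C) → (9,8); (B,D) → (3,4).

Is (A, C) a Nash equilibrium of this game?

No

At (A, C), Country 1 earns 4; switching to B would give 9, so Country 1 would deviate.
Country 2 earns 0; switching to D would give 8, so Country 2 would deviate.
Since at least one player can profitably deviate, this is not a Nash equilibrium.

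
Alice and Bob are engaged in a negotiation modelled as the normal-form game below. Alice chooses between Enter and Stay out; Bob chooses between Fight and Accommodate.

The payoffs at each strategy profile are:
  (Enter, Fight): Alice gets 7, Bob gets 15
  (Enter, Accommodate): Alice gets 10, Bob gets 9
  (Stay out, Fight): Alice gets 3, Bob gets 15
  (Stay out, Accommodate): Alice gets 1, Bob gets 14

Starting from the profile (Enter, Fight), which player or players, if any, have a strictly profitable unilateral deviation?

Neither

Alice at (Enter, Fight) earns 7; deviating to Stay out yields 3 — not better.
Bob earns 15; deviating to Accommodate yields 9 — not better.
Neither player can strictly improve; the profile is a Nash equilibrium.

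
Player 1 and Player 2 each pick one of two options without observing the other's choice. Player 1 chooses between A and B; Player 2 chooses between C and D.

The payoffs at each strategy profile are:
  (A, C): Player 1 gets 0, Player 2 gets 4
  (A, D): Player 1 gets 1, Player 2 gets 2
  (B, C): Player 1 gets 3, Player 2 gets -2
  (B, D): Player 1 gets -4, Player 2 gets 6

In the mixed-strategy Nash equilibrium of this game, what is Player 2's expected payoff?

First find x, the probability Player 1 plays A, from Player 2's indifference between C and D: 4x − 2(1−x) = 2x + 6(1−x), giving x = 4/5.
Since Player 2 is indifferent in equilibrium, Player 2's expected payoff equals the payoff from either column against (4/5, 1/5). Using C: 4(4/5) − 2(1/5) = 14/5.

14/5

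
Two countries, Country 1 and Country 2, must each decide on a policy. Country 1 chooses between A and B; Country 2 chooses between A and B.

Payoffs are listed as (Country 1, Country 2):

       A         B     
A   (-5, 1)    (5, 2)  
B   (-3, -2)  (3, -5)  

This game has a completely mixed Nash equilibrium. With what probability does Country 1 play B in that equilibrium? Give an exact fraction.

Let r be the probability that Country 1 plays A. In a completely mixed equilibrium, Country 2 must be indifferent between A and B.
Country 2's expected payoff from A is r − 2(1−r); from B it is 2r − 5(1−r).
Setting these equal: 3r − 2 = 7r − 5, so r = 3/4.
Therefore Country 1 plays B with probability 1 − 3/4 = 1/4.

1/4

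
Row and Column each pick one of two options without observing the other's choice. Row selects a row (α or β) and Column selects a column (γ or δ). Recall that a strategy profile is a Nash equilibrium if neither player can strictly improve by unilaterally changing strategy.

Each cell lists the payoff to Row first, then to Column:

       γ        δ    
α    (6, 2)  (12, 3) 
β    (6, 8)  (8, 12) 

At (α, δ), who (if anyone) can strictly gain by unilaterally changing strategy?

Neither

Row at (α, δ) earns 12; deviating to β yields 8 — not better.
Column earns 3; deviating to γ yields 2 — not better.
Neither player can strictly improve; the profile is a Nash equilibrium.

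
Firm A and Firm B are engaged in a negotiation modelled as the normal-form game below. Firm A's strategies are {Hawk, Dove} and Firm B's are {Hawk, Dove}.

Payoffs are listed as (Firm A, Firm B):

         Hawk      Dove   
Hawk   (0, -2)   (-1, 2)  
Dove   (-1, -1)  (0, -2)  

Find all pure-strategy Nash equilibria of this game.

none

(Hawk, Hawk): Firm B prefers Dove (2 > -2) — not an equilibrium.
(Hawk, Dove): Firm A prefers Dove (0 > -1) — not an equilibrium.
(Dove, Hawk): Firm A prefers Hawk (0 > -1) — not an equilibrium.
(Dove, Dove): Firm B prefers Hawk (-1 > -2) — not an equilibrium.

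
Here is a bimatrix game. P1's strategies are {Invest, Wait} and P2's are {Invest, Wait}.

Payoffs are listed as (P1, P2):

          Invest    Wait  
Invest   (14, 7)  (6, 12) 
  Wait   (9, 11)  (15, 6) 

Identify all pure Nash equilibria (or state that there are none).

none

(Invest, Invest): P2 prefers Wait (12 > 7) — not an equilibrium.
(Invest, Wait): P1 prefers Wait (15 > 6) — not an equilibrium.
(Wait, Invest): P1 prefers Invest (14 > 9) — not an equilibrium.
(Wait, Wait): P2 prefers Invest (11 > 6) — not an equilibrium.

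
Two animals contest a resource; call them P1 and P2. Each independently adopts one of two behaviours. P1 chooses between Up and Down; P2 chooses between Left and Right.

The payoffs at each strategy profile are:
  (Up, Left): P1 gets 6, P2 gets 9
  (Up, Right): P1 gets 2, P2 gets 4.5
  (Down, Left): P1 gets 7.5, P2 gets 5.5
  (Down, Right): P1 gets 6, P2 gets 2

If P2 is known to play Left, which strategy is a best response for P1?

Down

Against Left, P1 earns 6 from Up and 7.5 from Down.
So Down is the best response.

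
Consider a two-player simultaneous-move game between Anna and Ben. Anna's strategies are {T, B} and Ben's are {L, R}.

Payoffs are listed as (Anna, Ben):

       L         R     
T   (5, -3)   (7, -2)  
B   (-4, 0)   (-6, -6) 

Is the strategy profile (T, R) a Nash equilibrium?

Yes

At (T, R), Anna earns 7; switching to B would give -6, so Anna has no profitable deviation.
Ben earns -2; switching to L would give -3, so Ben has no profitable deviation.
Neither player can gain by a unilateral deviation, so this profile is a Nash equilibrium.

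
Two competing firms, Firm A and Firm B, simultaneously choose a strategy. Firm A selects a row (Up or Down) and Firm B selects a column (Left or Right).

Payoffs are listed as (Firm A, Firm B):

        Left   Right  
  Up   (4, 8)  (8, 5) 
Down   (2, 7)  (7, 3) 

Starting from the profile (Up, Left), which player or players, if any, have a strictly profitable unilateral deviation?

Neither

Firm A at (Up, Left) earns 4; deviating to Down yields 2 — not better.
Firm B earns 8; deviating to Right yields 5 — not better.
Neither player can strictly improve; the profile is a Nash equilibrium.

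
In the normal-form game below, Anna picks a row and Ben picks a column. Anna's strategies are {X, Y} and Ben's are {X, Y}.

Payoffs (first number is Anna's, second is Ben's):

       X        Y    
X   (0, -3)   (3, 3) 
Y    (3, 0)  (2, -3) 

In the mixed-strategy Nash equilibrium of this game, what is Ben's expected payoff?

First find p, the probability Anna plays X, from Ben's indifference between X and Y: −3p = 3p − 3(1−p), giving p = 1/3.
Since Ben is indifferent in equilibrium, Ben's expected payoff equals the payoff from either column against (1/3, 2/3). Using X: −3(1/3) = -1.

-1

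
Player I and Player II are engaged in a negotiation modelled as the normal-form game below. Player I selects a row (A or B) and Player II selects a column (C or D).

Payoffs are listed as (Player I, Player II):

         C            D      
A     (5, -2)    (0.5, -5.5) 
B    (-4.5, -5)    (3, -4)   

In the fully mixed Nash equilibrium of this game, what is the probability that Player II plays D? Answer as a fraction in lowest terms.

19/24

Let q be the probability that Player II plays C. In a completely mixed equilibrium, Player I must be indifferent between A and B.
Player I's expected payoff from A is 5q + 0.5(1−q); from B it is −4.5q + 3(1−q).
Setting these equal: 4.5q + 0.5 = −7.5q + 3, so q = 5/24.
Therefore Player II plays D with probability 1 − 5/24 = 19/24.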